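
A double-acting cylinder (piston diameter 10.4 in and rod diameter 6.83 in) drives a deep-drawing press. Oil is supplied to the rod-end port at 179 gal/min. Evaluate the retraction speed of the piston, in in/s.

v ≈ 14.3 in/s

Rod-side annular area A_ann = π/4 × (10.4² − 6.83²) = 48.31 in^2
Flow into the rod-end port fills the annular volume.
v = Q / A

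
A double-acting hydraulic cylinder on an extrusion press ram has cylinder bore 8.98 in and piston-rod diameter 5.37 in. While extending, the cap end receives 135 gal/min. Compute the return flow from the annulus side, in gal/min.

Q_out ≈ 86.7 gal/min

Cap-side area A_cap = π/4 × (8.98 in)² = 63.33 in^2
Rod-side annular area A_ann = π/4 × (8.98² − 5.37²) = 40.69 in^2
Piston speed v = Q_in/A_cap; rod-end outflow Q_out = v × A_ann = Q_in × A_ann/A_cap.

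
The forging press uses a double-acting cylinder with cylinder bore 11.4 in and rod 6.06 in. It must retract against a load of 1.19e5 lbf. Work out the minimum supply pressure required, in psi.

Rod-side annular area A_ann = π/4 × (11.4² − 6.06²) = 73.23 in^2
Retraction: pressure acts on the annular area.
P = F / A = 1.19e5 lbf / A

P ≈ 1630 psi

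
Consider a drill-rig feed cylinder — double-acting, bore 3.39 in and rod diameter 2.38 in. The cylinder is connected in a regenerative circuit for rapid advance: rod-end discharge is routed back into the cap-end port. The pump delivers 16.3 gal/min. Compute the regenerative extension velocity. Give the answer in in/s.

v ≈ 14.1 in/s

In regeneration the rod-end outflow joins the pump flow into the cap end, so the net volume the pump must supply per unit advance equals the rod cross-section area.
Rod cross-section A_rod = π/4 × (2.38 in)² = 4.449 in^2
v = Q_pump / A_rod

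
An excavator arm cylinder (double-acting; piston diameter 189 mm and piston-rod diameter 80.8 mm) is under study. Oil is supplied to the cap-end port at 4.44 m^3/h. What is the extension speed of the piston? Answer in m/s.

v ≈ 0.0440 m/s

Cap-side area A_cap = π/4 × (189 mm)² = 28060 mm^2
v = Q / A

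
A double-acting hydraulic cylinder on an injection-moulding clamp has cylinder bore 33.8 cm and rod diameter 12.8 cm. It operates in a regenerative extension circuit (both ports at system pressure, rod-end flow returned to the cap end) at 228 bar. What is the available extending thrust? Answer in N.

F ≈ 2.93e5 N

With equal pressure on both faces, forces on the annular region cancel; the net push is pressure × rod cross-section.
Rod cross-section A_rod = π/4 × (12.8 cm)² = 128.7 cm^2
F = P × A_rod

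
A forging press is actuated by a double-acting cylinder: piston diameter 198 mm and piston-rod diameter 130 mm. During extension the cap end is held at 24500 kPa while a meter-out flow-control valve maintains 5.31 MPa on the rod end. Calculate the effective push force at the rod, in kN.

F ≈ 661 kN

Cap-side area A_cap = π/4 × (198 mm)² = 30790 mm^2
Rod-side annular area A_ann = π/4 × (198² − 130²) = 17520 mm^2
Net thrust = P_cap·A_cap − P_rod·A_ann = 754.4 kN − 93.02 kN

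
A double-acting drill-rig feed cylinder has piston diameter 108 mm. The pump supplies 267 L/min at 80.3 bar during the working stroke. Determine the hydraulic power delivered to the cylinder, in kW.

W ≈ 35.7 kW

Hydraulic power = P × Q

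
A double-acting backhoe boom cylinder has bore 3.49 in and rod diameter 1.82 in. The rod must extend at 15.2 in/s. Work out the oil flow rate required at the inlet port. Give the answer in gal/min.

Q ≈ 37.8 gal/min

Cap-side area A_cap = π/4 × (3.49 in)² = 9.566 in^2
Q = A × v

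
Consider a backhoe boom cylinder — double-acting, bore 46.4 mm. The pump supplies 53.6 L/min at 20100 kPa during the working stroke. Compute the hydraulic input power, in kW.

W ≈ 18.0 kW

Hydraulic power = P × Q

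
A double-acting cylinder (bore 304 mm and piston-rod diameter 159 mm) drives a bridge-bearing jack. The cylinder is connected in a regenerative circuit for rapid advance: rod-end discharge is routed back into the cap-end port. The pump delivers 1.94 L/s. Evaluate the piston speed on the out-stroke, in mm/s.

In regeneration the rod-end outflow joins the pump flow into the cap end, so the net volume the pump must supply per unit advance equals the rod cross-section area.
Rod cross-section A_rod = π/4 × (159 mm)² = 19860 mm^2
v = Q_pump / A_rod

v ≈ 97.7 mm/s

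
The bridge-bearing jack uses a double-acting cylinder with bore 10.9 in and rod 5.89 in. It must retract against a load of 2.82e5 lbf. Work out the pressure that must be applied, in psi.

P ≈ 4270 psi

Rod-side annular area A_ann = π/4 × (10.9² − 5.89²) = 66.07 in^2
Retraction: pressure acts on the annular area.
P = F / A = 2.82e5 lbf / A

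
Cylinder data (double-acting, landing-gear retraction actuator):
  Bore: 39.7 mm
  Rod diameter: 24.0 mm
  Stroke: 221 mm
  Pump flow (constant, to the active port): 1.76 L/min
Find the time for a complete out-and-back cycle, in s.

Cap-side area A_cap = π/4 × (39.7 mm)² = 1238 mm^2
Rod-side annular area A_ann = π/4 × (39.7² − 24.0²) = 785.5 mm^2
t_ext = A_cap·L/Q = 9.326 s
t_ret = A_ann·L/Q = 5.918 s
t_cycle = t_ext + t_ret

t ≈ 15.2 s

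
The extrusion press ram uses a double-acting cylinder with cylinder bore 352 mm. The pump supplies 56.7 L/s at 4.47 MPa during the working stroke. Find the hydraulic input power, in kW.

W ≈ 253 kW

Hydraulic power = P × Q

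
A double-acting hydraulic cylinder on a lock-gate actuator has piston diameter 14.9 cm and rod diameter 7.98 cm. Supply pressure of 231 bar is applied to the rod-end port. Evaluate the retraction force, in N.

Rod-side annular area A_ann = π/4 × (14.9² − 7.98²) = 124.4 cm^2
On retraction the pressure acts on the annular area (bore minus rod).
F = P × A_ann

F ≈ 2.87e5 N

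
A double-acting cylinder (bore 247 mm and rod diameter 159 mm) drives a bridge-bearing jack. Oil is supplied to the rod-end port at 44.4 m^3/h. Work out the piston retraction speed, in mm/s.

v ≈ 440 mm/s

Rod-side annular area A_ann = π/4 × (247² − 159²) = 28060 mm^2
Flow into the rod-end port fills the annular volume.
v = Q / A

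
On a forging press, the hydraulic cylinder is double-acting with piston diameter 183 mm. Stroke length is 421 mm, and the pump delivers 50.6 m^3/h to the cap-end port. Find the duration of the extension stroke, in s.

Cap-side area A_cap = π/4 × (183 mm)² = 26300 mm^2
Swept volume V = A × L; t = V / Q = A·L / Q

t ≈ 0.788 s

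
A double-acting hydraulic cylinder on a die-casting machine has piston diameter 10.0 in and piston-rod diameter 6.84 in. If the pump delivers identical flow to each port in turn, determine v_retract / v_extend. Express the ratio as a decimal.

Cap-side area A_cap = π/4 × (10.0 in)² = 78.54 in^2
Rod-side annular area A_ann = π/4 × (10.0² − 6.84²) = 41.79 in^2
For equal Q, v ∝ 1/A, so v_ret/v_ext = A_cap/A_ann.

v_ret/v_ext ≈ 1.88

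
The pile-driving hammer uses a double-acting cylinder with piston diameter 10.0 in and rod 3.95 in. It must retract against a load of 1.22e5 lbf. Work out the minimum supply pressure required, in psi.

Rod-side annular area A_ann = π/4 × (10.0² − 3.95²) = 66.29 in^2
Retraction: pressure acts on the annular area.
P = F / A = 1.22e5 lbf / A

P ≈ 1840 psi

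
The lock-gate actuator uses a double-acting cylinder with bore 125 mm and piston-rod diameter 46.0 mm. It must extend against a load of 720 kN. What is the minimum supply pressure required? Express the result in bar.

Cap-side area A_cap = π/4 × (125 mm)² = 12270 mm^2
P = F / A = 720 kN / A

P ≈ 587 bar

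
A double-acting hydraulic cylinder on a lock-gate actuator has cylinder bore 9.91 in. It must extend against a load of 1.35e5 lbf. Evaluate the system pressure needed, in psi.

Cap-side area A_cap = π/4 × (9.91 in)² = 77.13 in^2
P = F / A = 1.35e5 lbf / A

P ≈ 1750 psi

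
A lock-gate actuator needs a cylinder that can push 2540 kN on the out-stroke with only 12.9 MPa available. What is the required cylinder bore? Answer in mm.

D ≈ 501 mm

Extension force acts on the full piston face: F = P × (π/4)D².
D = √(4F / (πP)) = √(4 × 2540 kN / (π × 12.9 MPa))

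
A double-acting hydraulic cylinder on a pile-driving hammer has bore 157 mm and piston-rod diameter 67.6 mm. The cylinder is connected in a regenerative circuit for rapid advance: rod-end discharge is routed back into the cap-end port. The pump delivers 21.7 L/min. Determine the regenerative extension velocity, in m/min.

v ≈ 6.05 m/min

In regeneration the rod-end outflow joins the pump flow into the cap end, so the net volume the pump must supply per unit advance equals the rod cross-section area.
Rod cross-section A_rod = π/4 × (67.6 mm)² = 3589 mm^2
v = Q_pump / A_rod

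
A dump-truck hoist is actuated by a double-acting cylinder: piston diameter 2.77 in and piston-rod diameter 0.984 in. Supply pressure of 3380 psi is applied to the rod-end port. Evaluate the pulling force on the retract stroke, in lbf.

Rod-side annular area A_ann = π/4 × (2.77² − 0.984²) = 5.266 in^2
On retraction the pressure acts on the annular area (bore minus rod).
F = P × A_ann

F ≈ 17800 lbf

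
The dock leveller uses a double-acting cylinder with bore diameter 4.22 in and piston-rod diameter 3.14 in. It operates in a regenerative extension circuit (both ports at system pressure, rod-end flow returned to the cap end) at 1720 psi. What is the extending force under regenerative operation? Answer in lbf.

F ≈ 13300 lbf

With equal pressure on both faces, forces on the annular region cancel; the net push is pressure × rod cross-section.
Rod cross-section A_rod = π/4 × (3.14 in)² = 7.744 in^2
F = P × A_rod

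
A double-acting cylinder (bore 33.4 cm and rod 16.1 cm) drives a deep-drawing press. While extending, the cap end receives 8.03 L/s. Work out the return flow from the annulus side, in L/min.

Q_out ≈ 370 L/min

Cap-side area A_cap = π/4 × (33.4 cm)² = 876.2 cm^2
Rod-side annular area A_ann = π/4 × (33.4² − 16.1²) = 672.6 cm^2
Piston speed v = Q_in/A_cap; rod-end outflow Q_out = v × A_ann = Q_in × A_ann/A_cap.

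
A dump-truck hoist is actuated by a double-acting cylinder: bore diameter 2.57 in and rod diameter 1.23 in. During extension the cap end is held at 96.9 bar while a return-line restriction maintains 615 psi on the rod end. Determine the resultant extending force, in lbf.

Cap-side area A_cap = π/4 × (2.57 in)² = 5.187 in^2
Rod-side annular area A_ann = π/4 × (2.57² − 1.23²) = 3.999 in^2
Net thrust = P_cap·A_cap − P_rod·A_ann = 7291 lbf − 2460 lbf

F ≈ 4830 lbf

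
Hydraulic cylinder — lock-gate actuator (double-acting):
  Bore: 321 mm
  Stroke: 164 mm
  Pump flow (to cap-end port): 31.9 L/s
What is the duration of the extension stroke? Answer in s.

t ≈ 0.416 s

Cap-side area A_cap = π/4 × (321 mm)² = 80930 mm^2
Swept volume V = A × L; t = V / Q = A·L / Q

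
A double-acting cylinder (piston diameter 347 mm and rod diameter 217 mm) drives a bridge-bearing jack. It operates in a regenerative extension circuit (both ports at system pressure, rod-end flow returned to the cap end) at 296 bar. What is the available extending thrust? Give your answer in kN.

F ≈ 1090 kN

With equal pressure on both faces, forces on the annular region cancel; the net push is pressure × rod cross-section.
Rod cross-section A_rod = π/4 × (217 mm)² = 36980 mm^2
F = P × A_rod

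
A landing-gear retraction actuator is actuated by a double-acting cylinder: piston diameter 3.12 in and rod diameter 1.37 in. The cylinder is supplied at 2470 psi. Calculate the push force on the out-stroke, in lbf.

Cap-side area A_cap = π/4 × (3.12 in)² = 7.645 in^2
F = P × A_cap = 2470 psi × A_cap

F ≈ 18900 lbf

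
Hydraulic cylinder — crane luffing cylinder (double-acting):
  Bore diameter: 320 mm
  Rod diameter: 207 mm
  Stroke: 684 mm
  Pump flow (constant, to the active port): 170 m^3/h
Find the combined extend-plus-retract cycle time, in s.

t ≈ 1.84 s

Cap-side area A_cap = π/4 × (320 mm)² = 80420 mm^2
Rod-side annular area A_ann = π/4 × (320² − 207²) = 46770 mm^2
t_ext = A_cap·L/Q = 1.165 s
t_ret = A_ann·L/Q = 0.6775 s
t_cycle = t_ext + t_ret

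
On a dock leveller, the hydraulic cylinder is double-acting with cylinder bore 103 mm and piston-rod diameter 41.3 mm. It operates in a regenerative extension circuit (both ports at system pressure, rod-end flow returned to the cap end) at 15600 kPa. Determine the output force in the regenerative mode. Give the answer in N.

F ≈ 20900 N

With equal pressure on both faces, forces on the annular region cancel; the net push is pressure × rod cross-section.
Rod cross-section A_rod = π/4 × (41.3 mm)² = 1340 mm^2
F = P × A_rod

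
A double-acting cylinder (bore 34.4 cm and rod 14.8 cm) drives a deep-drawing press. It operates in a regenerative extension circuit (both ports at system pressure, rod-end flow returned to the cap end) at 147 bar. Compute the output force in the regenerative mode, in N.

With equal pressure on both faces, forces on the annular region cancel; the net push is pressure × rod cross-section.
Rod cross-section A_rod = π/4 × (14.8 cm)² = 172.0 cm^2
F = P × A_rod

F ≈ 2.53e5 N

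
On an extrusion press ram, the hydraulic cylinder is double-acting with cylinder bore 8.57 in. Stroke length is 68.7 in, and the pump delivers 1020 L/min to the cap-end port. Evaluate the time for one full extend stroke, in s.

t ≈ 3.82 s

Cap-side area A_cap = π/4 × (8.57 in)² = 57.68 in^2
Swept volume V = A × L; t = V / Q = A·L / Q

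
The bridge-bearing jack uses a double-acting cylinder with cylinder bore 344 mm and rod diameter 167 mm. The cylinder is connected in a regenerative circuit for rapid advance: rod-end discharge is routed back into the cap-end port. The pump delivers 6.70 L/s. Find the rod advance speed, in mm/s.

v ≈ 306 mm/s

In regeneration the rod-end outflow joins the pump flow into the cap end, so the net volume the pump must supply per unit advance equals the rod cross-section area.
Rod cross-section A_rod = π/4 × (167 mm)² = 21900 mm^2
v = Q_pump / A_rod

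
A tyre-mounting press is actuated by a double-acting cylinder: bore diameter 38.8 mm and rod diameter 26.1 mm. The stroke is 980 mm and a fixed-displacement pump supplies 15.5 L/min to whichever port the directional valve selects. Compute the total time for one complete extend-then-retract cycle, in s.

t ≈ 6.94 s

Cap-side area A_cap = π/4 × (38.8 mm)² = 1182 mm^2
Rod-side annular area A_ann = π/4 × (38.8² − 26.1²) = 647.3 mm^2
t_ext = A_cap·L/Q = 4.485 s
t_ret = A_ann·L/Q = 2.456 s
t_cycle = t_ext + t_ret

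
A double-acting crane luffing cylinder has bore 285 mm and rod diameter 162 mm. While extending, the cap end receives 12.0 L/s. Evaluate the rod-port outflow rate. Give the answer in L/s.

Q_out ≈ 8.12 L/s

Cap-side area A_cap = π/4 × (285 mm)² = 63790 mm^2
Rod-side annular area A_ann = π/4 × (285² − 162²) = 43180 mm^2
Piston speed v = Q_in/A_cap; rod-end outflow Q_out = v × A_ann = Q_in × A_ann/A_cap.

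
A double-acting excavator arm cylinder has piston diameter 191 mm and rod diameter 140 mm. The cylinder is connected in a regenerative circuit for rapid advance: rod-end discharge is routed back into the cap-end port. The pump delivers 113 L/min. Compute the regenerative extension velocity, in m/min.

v ≈ 7.34 m/min

In regeneration the rod-end outflow joins the pump flow into the cap end, so the net volume the pump must supply per unit advance equals the rod cross-section area.
Rod cross-section A_rod = π/4 × (140 mm)² = 15390 mm^2
v = Q_pump / A_rod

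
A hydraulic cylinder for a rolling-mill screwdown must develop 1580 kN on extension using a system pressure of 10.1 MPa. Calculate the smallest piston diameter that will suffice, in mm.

D ≈ 446 mm

Extension force acts on the full piston face: F = P × (π/4)D².
D = √(4F / (πP)) = √(4 × 1580 kN / (π × 10.1 MPa))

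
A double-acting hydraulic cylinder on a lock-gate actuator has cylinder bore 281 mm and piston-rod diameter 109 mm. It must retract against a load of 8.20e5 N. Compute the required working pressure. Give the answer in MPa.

Rod-side annular area A_ann = π/4 × (281² − 109²) = 52680 mm^2
Retraction: pressure acts on the annular area.
P = F / A = 8.20e5 N / A

P ≈ 15.6 MPa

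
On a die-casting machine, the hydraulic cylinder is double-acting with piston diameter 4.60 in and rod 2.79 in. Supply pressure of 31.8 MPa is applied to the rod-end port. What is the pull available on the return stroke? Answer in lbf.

F ≈ 48500 lbf

Rod-side annular area A_ann = π/4 × (4.60² − 2.79²) = 10.51 in^2
On retraction the pressure acts on the annular area (bore minus rod).
F = P × A_ann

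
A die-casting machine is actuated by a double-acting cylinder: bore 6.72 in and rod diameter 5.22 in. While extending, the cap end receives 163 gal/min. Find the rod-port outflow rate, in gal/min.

Q_out ≈ 64.6 gal/min

Cap-side area A_cap = π/4 × (6.72 in)² = 35.47 in^2
Rod-side annular area A_ann = π/4 × (6.72² − 5.22²) = 14.07 in^2
Piston speed v = Q_in/A_cap; rod-end outflow Q_out = v × A_ann = Q_in × A_ann/A_cap.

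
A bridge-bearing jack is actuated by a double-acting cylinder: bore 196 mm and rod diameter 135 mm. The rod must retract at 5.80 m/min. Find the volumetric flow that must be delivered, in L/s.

Rod-side annular area A_ann = π/4 × (196² − 135²) = 15860 mm^2
Q = A × v

Q ≈ 1.53 L/s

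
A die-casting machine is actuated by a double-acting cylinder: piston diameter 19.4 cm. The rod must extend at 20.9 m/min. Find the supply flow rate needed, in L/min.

Q ≈ 618 L/min

Cap-side area A_cap = π/4 × (19.4 cm)² = 295.6 cm^2
Q = A × v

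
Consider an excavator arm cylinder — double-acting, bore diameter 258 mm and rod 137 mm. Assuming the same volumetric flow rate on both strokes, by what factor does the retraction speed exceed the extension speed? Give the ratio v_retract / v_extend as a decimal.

Cap-side area A_cap = π/4 × (258 mm)² = 52280 mm^2
Rod-side annular area A_ann = π/4 × (258² − 137²) = 37540 mm^2
For equal Q, v ∝ 1/A, so v_ret/v_ext = A_cap/A_ann.

v_ret/v_ext ≈ 1.39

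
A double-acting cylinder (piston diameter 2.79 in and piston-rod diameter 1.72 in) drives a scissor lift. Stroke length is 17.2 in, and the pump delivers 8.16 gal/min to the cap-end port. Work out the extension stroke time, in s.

Cap-side area A_cap = π/4 × (2.79 in)² = 6.114 in^2
Swept volume V = A × L; t = V / Q = A·L / Q

t ≈ 3.35 s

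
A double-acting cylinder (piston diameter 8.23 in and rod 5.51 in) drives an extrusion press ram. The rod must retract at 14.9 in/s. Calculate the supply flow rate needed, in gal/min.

Q ≈ 114 gal/min

Rod-side annular area A_ann = π/4 × (8.23² − 5.51²) = 29.35 in^2
Q = A × v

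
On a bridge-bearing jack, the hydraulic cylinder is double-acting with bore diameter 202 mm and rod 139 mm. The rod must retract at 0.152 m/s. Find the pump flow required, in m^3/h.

Rod-side annular area A_ann = π/4 × (202² − 139²) = 16870 mm^2
Q = A × v

Q ≈ 9.23 m^3/h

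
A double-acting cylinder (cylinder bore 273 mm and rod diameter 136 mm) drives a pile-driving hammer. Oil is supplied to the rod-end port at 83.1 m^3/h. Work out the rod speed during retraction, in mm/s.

v ≈ 525 mm/s

Rod-side annular area A_ann = π/4 × (273² − 136²) = 44010 mm^2
Flow into the rod-end port fills the annular volume.
v = Q / A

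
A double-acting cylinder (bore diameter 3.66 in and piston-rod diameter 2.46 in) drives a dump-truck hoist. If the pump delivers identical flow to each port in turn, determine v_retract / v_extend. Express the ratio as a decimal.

Cap-side area A_cap = π/4 × (3.66 in)² = 10.52 in^2
Rod-side annular area A_ann = π/4 × (3.66² − 2.46²) = 5.768 in^2
For equal Q, v ∝ 1/A, so v_ret/v_ext = A_cap/A_ann.

v_ret/v_ext ≈ 1.82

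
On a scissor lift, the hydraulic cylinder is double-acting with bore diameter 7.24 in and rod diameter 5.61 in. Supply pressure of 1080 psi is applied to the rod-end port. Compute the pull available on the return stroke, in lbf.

Rod-side annular area A_ann = π/4 × (7.24² − 5.61²) = 16.45 in^2
On retraction the pressure acts on the annular area (bore minus rod).
F = P × A_ann

F ≈ 17800 lbf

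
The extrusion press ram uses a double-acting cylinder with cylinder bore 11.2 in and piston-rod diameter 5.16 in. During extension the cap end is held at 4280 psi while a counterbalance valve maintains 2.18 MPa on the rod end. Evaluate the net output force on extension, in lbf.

Cap-side area A_cap = π/4 × (11.2 in)² = 98.52 in^2
Rod-side annular area A_ann = π/4 × (11.2² − 5.16²) = 77.61 in^2
Net thrust = P_cap·A_cap − P_rod·A_ann = 4.217e5 lbf − 24540 lbf

F ≈ 3.97e5 lbf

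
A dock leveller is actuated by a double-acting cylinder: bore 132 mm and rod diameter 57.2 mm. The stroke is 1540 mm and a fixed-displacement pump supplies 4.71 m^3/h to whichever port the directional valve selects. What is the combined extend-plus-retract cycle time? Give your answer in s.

Cap-side area A_cap = π/4 × (132 mm)² = 13680 mm^2
Rod-side annular area A_ann = π/4 × (132² − 57.2²) = 11120 mm^2
t_ext = A_cap·L/Q = 16.11 s
t_ret = A_ann·L/Q = 13.08 s
t_cycle = t_ext + t_ret

t ≈ 29.2 s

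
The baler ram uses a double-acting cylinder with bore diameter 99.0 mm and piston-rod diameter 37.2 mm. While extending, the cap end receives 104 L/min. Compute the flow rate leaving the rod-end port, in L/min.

Cap-side area A_cap = π/4 × (99.0 mm)² = 7698 mm^2
Rod-side annular area A_ann = π/4 × (99.0² − 37.2²) = 6611 mm^2
Piston speed v = Q_in/A_cap; rod-end outflow Q_out = v × A_ann = Q_in × A_ann/A_cap.

Q_out ≈ 89.3 L/min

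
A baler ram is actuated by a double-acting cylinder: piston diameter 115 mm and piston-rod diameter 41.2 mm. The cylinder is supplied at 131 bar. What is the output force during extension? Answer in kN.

F ≈ 136 kN

Cap-side area A_cap = π/4 × (115 mm)² = 10390 mm^2
F = P × A_cap = 131 bar × A_cap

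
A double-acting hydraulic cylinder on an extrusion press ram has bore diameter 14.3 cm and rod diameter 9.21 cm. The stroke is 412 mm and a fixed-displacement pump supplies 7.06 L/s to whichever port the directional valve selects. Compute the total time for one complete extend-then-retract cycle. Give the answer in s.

t ≈ 1.49 s

Cap-side area A_cap = π/4 × (14.3 cm)² = 160.6 cm^2
Rod-side annular area A_ann = π/4 × (14.3² − 9.21²) = 93.99 cm^2
t_ext = A_cap·L/Q = 0.9372 s
t_ret = A_ann·L/Q = 0.5485 s
t_cycle = t_ext + t_ret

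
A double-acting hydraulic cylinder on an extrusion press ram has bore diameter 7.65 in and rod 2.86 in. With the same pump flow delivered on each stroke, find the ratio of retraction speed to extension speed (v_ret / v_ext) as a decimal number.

v_ret/v_ext ≈ 1.16

Cap-side area A_cap = π/4 × (7.65 in)² = 45.96 in^2
Rod-side annular area A_ann = π/4 × (7.65² − 2.86²) = 39.54 in^2
For equal Q, v ∝ 1/A, so v_ret/v_ext = A_cap/A_ann.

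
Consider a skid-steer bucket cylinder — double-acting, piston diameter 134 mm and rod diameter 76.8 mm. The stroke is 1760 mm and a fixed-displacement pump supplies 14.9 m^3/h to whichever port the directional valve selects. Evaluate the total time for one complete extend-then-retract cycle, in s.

Cap-side area A_cap = π/4 × (134 mm)² = 14100 mm^2
Rod-side annular area A_ann = π/4 × (134² − 76.8²) = 9470 mm^2
t_ext = A_cap·L/Q = 5.997 s
t_ret = A_ann·L/Q = 4.027 s
t_cycle = t_ext + t_ret

t ≈ 10.0 s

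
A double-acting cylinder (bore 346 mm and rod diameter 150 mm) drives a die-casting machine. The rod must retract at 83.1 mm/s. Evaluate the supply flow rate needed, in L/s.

Rod-side annular area A_ann = π/4 × (346² − 150²) = 76350 mm^2
Q = A × v

Q ≈ 6.34 L/s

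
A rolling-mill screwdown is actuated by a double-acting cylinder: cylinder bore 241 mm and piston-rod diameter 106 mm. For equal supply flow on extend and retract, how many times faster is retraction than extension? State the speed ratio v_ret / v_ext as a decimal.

Cap-side area A_cap = π/4 × (241 mm)² = 45620 mm^2
Rod-side annular area A_ann = π/4 × (241² − 106²) = 36790 mm^2
For equal Q, v ∝ 1/A, so v_ret/v_ext = A_cap/A_ann.

v_ret/v_ext ≈ 1.24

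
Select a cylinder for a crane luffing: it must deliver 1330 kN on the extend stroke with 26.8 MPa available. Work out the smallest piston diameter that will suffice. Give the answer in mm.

D ≈ 251 mm

Extension force acts on the full piston face: F = P × (π/4)D².
D = √(4F / (πP)) = √(4 × 1330 kN / (π × 26.8 MPa))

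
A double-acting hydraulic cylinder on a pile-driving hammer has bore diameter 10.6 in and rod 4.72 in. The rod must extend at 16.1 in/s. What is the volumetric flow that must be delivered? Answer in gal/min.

Q ≈ 369 gal/min

Cap-side area A_cap = π/4 × (10.6 in)² = 88.25 in^2
Q = A × v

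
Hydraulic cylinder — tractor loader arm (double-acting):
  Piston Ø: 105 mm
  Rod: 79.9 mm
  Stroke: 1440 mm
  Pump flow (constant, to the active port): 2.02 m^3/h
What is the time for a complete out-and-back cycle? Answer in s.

Cap-side area A_cap = π/4 × (105 mm)² = 8659 mm^2
Rod-side annular area A_ann = π/4 × (105² − 79.9²) = 3645 mm^2
t_ext = A_cap·L/Q = 22.22 s
t_ret = A_ann·L/Q = 9.354 s
t_cycle = t_ext + t_ret

t ≈ 31.6 s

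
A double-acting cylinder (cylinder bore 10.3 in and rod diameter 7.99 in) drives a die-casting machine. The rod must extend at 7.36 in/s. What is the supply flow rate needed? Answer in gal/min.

Q ≈ 159 gal/min

Cap-side area A_cap = π/4 × (10.3 in)² = 83.32 in^2
Q = A × v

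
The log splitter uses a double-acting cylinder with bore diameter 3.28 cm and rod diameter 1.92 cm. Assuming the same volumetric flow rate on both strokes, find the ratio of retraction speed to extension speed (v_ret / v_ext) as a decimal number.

Cap-side area A_cap = π/4 × (3.28 cm)² = 8.450 cm^2
Rod-side annular area A_ann = π/4 × (3.28² − 1.92²) = 5.554 cm^2
For equal Q, v ∝ 1/A, so v_ret/v_ext = A_cap/A_ann.

v_ret/v_ext ≈ 1.52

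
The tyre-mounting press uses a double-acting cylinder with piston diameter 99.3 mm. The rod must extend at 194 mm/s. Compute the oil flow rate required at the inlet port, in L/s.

Q ≈ 1.50 L/s

Cap-side area A_cap = π/4 × (99.3 mm)² = 7744 mm^2
Q = A × v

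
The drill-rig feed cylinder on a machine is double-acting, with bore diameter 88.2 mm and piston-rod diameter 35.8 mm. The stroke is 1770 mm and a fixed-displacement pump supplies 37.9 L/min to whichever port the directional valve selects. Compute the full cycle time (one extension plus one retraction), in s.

t ≈ 31.4 s

Cap-side area A_cap = π/4 × (88.2 mm)² = 6110 mm^2
Rod-side annular area A_ann = π/4 × (88.2² − 35.8²) = 5103 mm^2
t_ext = A_cap·L/Q = 17.12 s
t_ret = A_ann·L/Q = 14.30 s
t_cycle = t_ext + t_ret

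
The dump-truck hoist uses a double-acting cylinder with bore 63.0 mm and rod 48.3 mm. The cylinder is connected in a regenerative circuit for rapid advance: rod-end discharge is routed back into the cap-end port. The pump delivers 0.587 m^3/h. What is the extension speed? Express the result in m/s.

v ≈ 0.0890 m/s

In regeneration the rod-end outflow joins the pump flow into the cap end, so the net volume the pump must supply per unit advance equals the rod cross-section area.
Rod cross-section A_rod = π/4 × (48.3 mm)² = 1832 mm^2
v = Q_pump / A_rod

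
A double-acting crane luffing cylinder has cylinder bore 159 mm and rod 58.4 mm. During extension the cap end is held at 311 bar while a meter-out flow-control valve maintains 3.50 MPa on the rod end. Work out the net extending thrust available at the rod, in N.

F ≈ 5.57e5 N

Cap-side area A_cap = π/4 × (159 mm)² = 19860 mm^2
Rod-side annular area A_ann = π/4 × (159² − 58.4²) = 17180 mm^2
Net thrust = P_cap·A_cap − P_rod·A_ann = 6.175e5 N − 60120 N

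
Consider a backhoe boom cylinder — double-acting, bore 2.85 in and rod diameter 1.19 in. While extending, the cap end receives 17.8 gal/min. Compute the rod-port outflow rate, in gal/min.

Q_out ≈ 14.7 gal/min

Cap-side area A_cap = π/4 × (2.85 in)² = 6.379 in^2
Rod-side annular area A_ann = π/4 × (2.85² − 1.19²) = 5.267 in^2
Piston speed v = Q_in/A_cap; rod-end outflow Q_out = v × A_ann = Q_in × A_ann/A_cap.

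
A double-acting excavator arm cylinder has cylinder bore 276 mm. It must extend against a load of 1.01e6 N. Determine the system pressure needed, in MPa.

P ≈ 16.9 MPa

Cap-side area A_cap = π/4 × (276 mm)² = 59830 mm^2
P = F / A = 1.01e6 N / A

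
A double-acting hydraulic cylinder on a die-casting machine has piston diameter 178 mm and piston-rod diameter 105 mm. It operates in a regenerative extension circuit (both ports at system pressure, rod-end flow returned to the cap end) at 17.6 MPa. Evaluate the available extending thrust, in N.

With equal pressure on both faces, forces on the annular region cancel; the net push is pressure × rod cross-section.
Rod cross-section A_rod = π/4 × (105 mm)² = 8659 mm^2
F = P × A_rod

F ≈ 1.52e5 N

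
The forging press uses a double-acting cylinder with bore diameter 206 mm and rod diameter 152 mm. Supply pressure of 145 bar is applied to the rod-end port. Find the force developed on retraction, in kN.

F ≈ 220 kN

Rod-side annular area A_ann = π/4 × (206² − 152²) = 15180 mm^2
On retraction the pressure acts on the annular area (bore minus rod).
F = P × A_ann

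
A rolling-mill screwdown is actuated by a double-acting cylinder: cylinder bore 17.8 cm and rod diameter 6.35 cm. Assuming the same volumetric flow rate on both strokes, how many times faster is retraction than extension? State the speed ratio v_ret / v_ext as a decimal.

Cap-side area A_cap = π/4 × (17.8 cm)² = 248.8 cm^2
Rod-side annular area A_ann = π/4 × (17.8² − 6.35²) = 217.2 cm^2
For equal Q, v ∝ 1/A, so v_ret/v_ext = A_cap/A_ann.

v_ret/v_ext ≈ 1.15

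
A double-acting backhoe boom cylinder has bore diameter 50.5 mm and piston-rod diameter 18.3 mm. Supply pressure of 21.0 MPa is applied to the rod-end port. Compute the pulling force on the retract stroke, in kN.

Rod-side annular area A_ann = π/4 × (50.5² − 18.3²) = 1740 mm^2
On retraction the pressure acts on the annular area (bore minus rod).
F = P × A_ann

F ≈ 36.5 kN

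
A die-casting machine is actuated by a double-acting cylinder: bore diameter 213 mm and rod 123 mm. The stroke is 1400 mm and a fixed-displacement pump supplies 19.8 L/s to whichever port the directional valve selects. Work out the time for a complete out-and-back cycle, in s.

t ≈ 4.20 s

Cap-side area A_cap = π/4 × (213 mm)² = 35630 mm^2
Rod-side annular area A_ann = π/4 × (213² − 123²) = 23750 mm^2
t_ext = A_cap·L/Q = 2.519 s
t_ret = A_ann·L/Q = 1.679 s
t_cycle = t_ext + t_ret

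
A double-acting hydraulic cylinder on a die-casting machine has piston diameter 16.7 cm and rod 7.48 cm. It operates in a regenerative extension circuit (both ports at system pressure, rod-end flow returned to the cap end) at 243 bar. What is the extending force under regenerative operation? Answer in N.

With equal pressure on both faces, forces on the annular region cancel; the net push is pressure × rod cross-section.
Rod cross-section A_rod = π/4 × (7.48 cm)² = 43.94 cm^2
F = P × A_rod

F ≈ 1.07e5 N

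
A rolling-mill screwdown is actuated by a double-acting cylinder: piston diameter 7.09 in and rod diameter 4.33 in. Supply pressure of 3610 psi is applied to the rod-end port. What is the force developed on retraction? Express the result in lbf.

Rod-side annular area A_ann = π/4 × (7.09² − 4.33²) = 24.76 in^2
On retraction the pressure acts on the annular area (bore minus rod).
F = P × A_ann

F ≈ 89400 lbf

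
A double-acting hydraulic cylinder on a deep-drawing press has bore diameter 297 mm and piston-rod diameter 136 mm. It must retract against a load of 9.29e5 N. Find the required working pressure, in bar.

Rod-side annular area A_ann = π/4 × (297² − 136²) = 54750 mm^2
Retraction: pressure acts on the annular area.
P = F / A = 9.29e5 N / A

P ≈ 170 bar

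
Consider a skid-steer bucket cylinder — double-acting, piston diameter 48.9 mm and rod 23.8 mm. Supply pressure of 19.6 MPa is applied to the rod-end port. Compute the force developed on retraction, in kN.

F ≈ 28.1 kN

Rod-side annular area A_ann = π/4 × (48.9² − 23.8²) = 1433 mm^2
On retraction the pressure acts on the annular area (bore minus rod).
F = P × A_ann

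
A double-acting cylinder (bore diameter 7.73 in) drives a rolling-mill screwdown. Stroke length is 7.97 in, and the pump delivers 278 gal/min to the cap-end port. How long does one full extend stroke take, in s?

t ≈ 0.349 s

Cap-side area A_cap = π/4 × (7.73 in)² = 46.93 in^2
Swept volume V = A × L; t = V / Q = A·L / Q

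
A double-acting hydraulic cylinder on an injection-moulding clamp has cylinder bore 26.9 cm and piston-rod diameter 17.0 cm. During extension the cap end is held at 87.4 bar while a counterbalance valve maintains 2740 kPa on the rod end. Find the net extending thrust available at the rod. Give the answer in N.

Cap-side area A_cap = π/4 × (26.9 cm)² = 568.3 cm^2
Rod-side annular area A_ann = π/4 × (26.9² − 17.0²) = 341.3 cm^2
Net thrust = P_cap·A_cap − P_rod·A_ann = 4.967e5 N − 93530 N

F ≈ 4.03e5 N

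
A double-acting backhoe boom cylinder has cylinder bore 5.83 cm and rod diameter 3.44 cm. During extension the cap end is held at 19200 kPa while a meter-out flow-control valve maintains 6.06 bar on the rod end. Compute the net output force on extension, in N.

Cap-side area A_cap = π/4 × (5.83 cm)² = 26.69 cm^2
Rod-side annular area A_ann = π/4 × (5.83² − 3.44²) = 17.40 cm^2
Net thrust = P_cap·A_cap − P_rod·A_ann = 51250 N − 1054 N

F ≈ 50200 N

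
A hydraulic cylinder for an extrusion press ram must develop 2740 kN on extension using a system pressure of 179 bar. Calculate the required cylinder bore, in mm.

Extension force acts on the full piston face: F = P × (π/4)D².
D = √(4F / (πP)) = √(4 × 2740 kN / (π × 179 bar))

D ≈ 441 mm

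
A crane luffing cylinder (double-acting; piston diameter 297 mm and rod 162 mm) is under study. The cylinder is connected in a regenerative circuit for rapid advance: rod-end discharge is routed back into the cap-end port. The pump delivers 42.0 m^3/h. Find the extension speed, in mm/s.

v ≈ 566 mm/s

In regeneration the rod-end outflow joins the pump flow into the cap end, so the net volume the pump must supply per unit advance equals the rod cross-section area.
Rod cross-section A_rod = π/4 × (162 mm)² = 20610 mm^2
v = Q_pump / A_rod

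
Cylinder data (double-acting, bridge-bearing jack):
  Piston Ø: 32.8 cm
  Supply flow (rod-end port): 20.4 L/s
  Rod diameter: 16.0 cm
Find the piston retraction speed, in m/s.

Rod-side annular area A_ann = π/4 × (32.8² − 16.0²) = 643.9 cm^2
Flow into the rod-end port fills the annular volume.
v = Q / A

v ≈ 0.317 m/s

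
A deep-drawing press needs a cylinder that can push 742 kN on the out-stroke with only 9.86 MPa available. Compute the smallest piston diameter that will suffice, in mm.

Extension force acts on the full piston face: F = P × (π/4)D².
D = √(4F / (πP)) = √(4 × 742 kN / (π × 9.86 MPa))

D ≈ 310 mm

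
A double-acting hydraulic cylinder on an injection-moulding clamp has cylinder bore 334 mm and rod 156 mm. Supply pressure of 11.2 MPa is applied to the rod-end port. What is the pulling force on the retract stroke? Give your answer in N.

Rod-side annular area A_ann = π/4 × (334² − 156²) = 68500 mm^2
On retraction the pressure acts on the annular area (bore minus rod).
F = P × A_ann

F ≈ 7.67e5 N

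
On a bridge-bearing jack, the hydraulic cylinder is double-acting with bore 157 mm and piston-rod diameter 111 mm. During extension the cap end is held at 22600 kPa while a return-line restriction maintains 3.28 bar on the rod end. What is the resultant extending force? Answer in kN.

F ≈ 434 kN

Cap-side area A_cap = π/4 × (157 mm)² = 19360 mm^2
Rod-side annular area A_ann = π/4 × (157² − 111²) = 9682 mm^2
Net thrust = P_cap·A_cap − P_rod·A_ann = 437.5 kN − 3.176 kN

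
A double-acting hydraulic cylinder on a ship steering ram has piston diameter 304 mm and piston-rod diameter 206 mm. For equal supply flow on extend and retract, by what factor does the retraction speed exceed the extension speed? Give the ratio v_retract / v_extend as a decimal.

Cap-side area A_cap = π/4 × (304 mm)² = 72580 mm^2
Rod-side annular area A_ann = π/4 × (304² − 206²) = 39250 mm^2
For equal Q, v ∝ 1/A, so v_ret/v_ext = A_cap/A_ann.

v_ret/v_ext ≈ 1.85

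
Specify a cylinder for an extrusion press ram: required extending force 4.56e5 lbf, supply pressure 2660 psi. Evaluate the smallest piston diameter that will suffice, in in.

Extension force acts on the full piston face: F = P × (π/4)D².
D = √(4F / (πP)) = √(4 × 4.56e5 lbf / (π × 2660 psi))

D ≈ 14.8 in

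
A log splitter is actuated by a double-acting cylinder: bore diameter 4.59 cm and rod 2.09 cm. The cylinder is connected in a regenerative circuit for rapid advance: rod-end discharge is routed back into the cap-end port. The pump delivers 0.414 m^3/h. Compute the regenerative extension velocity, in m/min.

In regeneration the rod-end outflow joins the pump flow into the cap end, so the net volume the pump must supply per unit advance equals the rod cross-section area.
Rod cross-section A_rod = π/4 × (2.09 cm)² = 3.431 cm^2
v = Q_pump / A_rod

v ≈ 20.1 m/min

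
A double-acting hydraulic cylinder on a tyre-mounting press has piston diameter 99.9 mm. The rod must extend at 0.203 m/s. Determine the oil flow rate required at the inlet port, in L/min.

Q ≈ 95.5 L/min

Cap-side area A_cap = π/4 × (99.9 mm)² = 7838 mm^2
Q = A × v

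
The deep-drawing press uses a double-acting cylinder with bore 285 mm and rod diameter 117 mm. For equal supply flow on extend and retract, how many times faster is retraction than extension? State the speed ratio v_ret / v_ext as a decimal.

v_ret/v_ext ≈ 1.20

Cap-side area A_cap = π/4 × (285 mm)² = 63790 mm^2
Rod-side annular area A_ann = π/4 × (285² − 117²) = 53040 mm^2
For equal Q, v ∝ 1/A, so v_ret/v_ext = A_cap/A_ann.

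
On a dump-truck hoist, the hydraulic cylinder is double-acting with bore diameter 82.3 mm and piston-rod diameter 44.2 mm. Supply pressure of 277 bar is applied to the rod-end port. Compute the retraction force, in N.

F ≈ 1.05e5 N

Rod-side annular area A_ann = π/4 × (82.3² − 44.2²) = 3785 mm^2
On retraction the pressure acts on the annular area (bore minus rod).
F = P × A_ann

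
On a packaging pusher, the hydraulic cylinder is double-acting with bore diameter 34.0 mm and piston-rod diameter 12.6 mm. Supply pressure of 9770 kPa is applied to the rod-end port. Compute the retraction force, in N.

F ≈ 7650 N

Rod-side annular area A_ann = π/4 × (34.0² − 12.6²) = 783.2 mm^2
On retraction the pressure acts on the annular area (bore minus rod).
F = P × A_ann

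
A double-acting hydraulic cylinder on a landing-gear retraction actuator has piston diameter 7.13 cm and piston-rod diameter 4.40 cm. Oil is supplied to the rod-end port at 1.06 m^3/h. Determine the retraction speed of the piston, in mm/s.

v ≈ 119 mm/s

Rod-side annular area A_ann = π/4 × (7.13² − 4.40²) = 24.72 cm^2
Flow into the rod-end port fills the annular volume.
v = Q / A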